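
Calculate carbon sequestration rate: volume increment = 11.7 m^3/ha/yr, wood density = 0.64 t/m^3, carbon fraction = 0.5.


C = 11.7 * 0.64 * 0.5 = 3.744 ≈ 3.74 t C/ha/yr

3.74 t C/ha/yr


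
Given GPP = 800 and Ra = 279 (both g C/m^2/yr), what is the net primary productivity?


NPP = GPP - Ra = 800 - 279 = 521 g C/m^2/yr

521 g C/m^2/yr


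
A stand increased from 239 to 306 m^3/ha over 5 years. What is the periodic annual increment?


PAI = (V2 - V1) / period = (306 - 239) / 5 = 67 / 5 = 13.40 m^3/ha/yr

13.40 m^3/ha/yr


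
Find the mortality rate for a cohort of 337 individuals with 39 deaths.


Mortality rate = 39 / 337 = 0.115727 ≈ 0.1157

0.1157


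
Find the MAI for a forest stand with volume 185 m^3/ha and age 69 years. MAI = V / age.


MAI = 185 / 69 = 2.6812 ≈ 2.68 m^3/ha/yr

2.68 m^3/ha/yr


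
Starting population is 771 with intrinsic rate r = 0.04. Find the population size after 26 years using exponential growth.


r*t = 0.04 * 26 = 1.04
exp(1.04) = 2.82922
N = 771 * 2.82922 = 2181.33 ≈ 2181

2181


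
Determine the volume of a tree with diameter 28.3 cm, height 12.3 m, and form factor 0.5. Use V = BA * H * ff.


(D/200)^2 = (28.3/200)^2 = 0.1415^2 = 0.02002225
BA = 3.141593 * 0.02002225 = 0.0629018 m^2
V = 0.0629018 * 12.3 * 0.5 = 0.386846 ≈ 0.387 m^3

0.387 m^3


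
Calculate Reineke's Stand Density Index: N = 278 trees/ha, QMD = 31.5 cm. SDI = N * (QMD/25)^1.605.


QMD/25 = 31.5/25 = 1.26
(1.26)^1.605 = exp(1.605 * ln(1.26)) = exp(1.605 * 0.231112) = exp(0.370935) = 1.44909
SDI = 278 * 1.44909 = 402.847 ≈ 403

403


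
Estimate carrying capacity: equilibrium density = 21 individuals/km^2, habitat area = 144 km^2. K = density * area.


K = 21 * 144 = 3024 individuals

3024 individuals


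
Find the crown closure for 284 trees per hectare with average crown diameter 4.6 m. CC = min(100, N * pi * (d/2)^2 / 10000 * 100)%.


(d/2)^2 = (4.6/2)^2 = 2.3^2 = 5.29
Crown area = 3.141593 * 5.29 = 16.6190 m^2
N * area / 10000 * 100 = 284 * 16.6190 / 10000 * 100 = 47.1980
CC = min(100, 47.1980) = 47.1980 ≈ 47.2%

47.2%


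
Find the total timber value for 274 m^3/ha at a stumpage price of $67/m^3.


Value = 274 * 67 = $18358/ha

$18358/ha


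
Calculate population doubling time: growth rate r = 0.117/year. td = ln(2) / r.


td = ln(2) / 0.117 = 0.693147 / 0.117 = 5.92433 ≈ 5.9 years

5.9 years


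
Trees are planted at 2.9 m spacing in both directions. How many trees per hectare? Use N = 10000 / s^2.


N = 10000 / 2.9^2 = 10000 / 8.41 = 1189.06 ≈ 1189 trees/ha

1189 trees/ha


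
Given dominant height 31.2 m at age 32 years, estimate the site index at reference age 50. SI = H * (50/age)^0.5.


50/32 = 1.56250
(1.56250)^0.5 = 1.25000
SI = 31.2 * 1.25000 = 39.0000 ≈ 39.0 m

39.0 m


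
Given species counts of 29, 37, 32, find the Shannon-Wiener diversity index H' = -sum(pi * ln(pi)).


Total N = 29 + 37 + 32 = 98
Per-species terms:
  p = 29/98 = 0.295918; ln(p) = -1.217673; p*ln(p) = 0.295918 * (-1.217673) = -0.360331
  p = 37/98 = 0.377551; ln(p) = -0.974050; p*ln(p) = 0.377551 * (-0.974050) = -0.367754
  p = 32/98 = 0.326531; ln(p) = -1.119230; p*ln(p) = 0.326531 * (-1.119230) = -0.365463
sum(p*ln(p)) = (-0.360331) + (-0.367754) + (-0.365463) = -1.093548
H' = -(-1.093548) = 1.093548 ≈ 1.0935

1.0935


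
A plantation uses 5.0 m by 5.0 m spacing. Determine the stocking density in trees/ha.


N = 10000 / 5.0^2 = 10000 / 25 = 400.000 ≈ 400 trees/ha

400 trees/ha


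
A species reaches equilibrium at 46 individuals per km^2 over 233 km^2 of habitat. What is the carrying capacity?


K = 46 * 233 = 10718 individuals

10718 individuals


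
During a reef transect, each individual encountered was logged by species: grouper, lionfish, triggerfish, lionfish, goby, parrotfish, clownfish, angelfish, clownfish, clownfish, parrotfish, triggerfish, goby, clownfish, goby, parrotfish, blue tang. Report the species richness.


Total individuals logged = 17
Distinct species (count of individuals): grouper (1), lionfish (2), triggerfish (2), goby (3), parrotfish (3), clownfish (4), angelfish (1), blue tang (1)
Species richness = number of distinct species = 8

8


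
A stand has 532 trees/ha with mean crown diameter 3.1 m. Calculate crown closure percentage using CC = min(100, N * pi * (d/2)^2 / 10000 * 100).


(d/2)^2 = (3.1/2)^2 = 1.55^2 = 2.4025
Crown area = 3.141593 * 2.4025 = 7.54768 m^2
N * area / 10000 * 100 = 532 * 7.54768 / 10000 * 100 = 40.1537
CC = min(100, 40.1537) = 40.1537 ≈ 40.2%

40.2%


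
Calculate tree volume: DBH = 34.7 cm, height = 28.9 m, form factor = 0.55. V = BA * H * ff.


(D/200)^2 = (34.7/200)^2 = 0.1735^2 = 0.03010225
BA = 3.141593 * 0.03010225 = 0.0945690 m^2
V = 0.0945690 * 28.9 * 0.55 = 1.50317 ≈ 1.503 m^3

1.503 m^3


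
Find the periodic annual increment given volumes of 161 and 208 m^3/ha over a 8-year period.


PAI = (V2 - V1) / period = (208 - 161) / 8 = 47 / 8 = 5.8750 ≈ 5.88 m^3/ha/yr

5.88 m^3/ha/yr


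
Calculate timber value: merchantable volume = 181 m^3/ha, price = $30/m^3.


Value = 181 * 30 = $5430/ha

$5430/ha


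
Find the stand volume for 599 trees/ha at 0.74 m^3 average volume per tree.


V_stand = 599 * 0.74 = 443.26 ≈ 443.3 m^3/ha

443.3 m^3/ha


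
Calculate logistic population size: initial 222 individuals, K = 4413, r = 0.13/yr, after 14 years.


(K - N0)/N0 = (4413 - 222)/222 = 4191/222 = 18.8784
r*t = 0.13 * 14 = 1.82; exp(-1.82) = 0.162026
18.8784 * 0.162026 = 3.05879
1 + 3.05879 = 4.05879
N = 4413 / 4.05879 = 1087.27 ≈ 1087

1087


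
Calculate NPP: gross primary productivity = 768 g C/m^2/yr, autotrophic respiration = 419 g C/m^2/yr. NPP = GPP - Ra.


NPP = GPP - Ra = 768 - 419 = 349 g C/m^2/yr

349 g C/m^2/yr


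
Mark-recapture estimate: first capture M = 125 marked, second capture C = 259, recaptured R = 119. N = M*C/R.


N = M * C / R = 125 * 259 / 119 = 32375 / 119 = 272.06 ≈ 272

272 individuals


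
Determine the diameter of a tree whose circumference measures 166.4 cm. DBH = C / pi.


DBH = C / pi = 166.4 / 3.141593 = 52.9668 ≈ 52.97 cm

52.97 cm


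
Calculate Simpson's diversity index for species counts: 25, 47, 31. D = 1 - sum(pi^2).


Total N = 25 + 47 + 31 = 103
Per-species terms:
  p = 25/103 = 0.242718; p^2 = 0.242718^2 = 0.058912
  p = 47/103 = 0.456311; p^2 = 0.456311^2 = 0.208220
  p = 31/103 = 0.300971; p^2 = 0.300971^2 = 0.090584
sum(p^2) = 0.058912 + 0.208220 + 0.090584 = 0.357716
D = 1 - 0.357716 = 0.642284 ≈ 0.6423

0.6423


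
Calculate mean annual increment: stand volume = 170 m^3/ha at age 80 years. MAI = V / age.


MAI = 170 / 80 = 2.1250 ≈ 2.13 m^3/ha/yr

2.13 m^3/ha/yr


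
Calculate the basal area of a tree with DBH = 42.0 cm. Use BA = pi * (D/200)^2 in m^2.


D/200 = 42.0/200 = 0.21 m
(D/200)^2 = 0.21^2 = 0.0441
BA = 3.141593 * 0.0441 = 0.138544 ≈ 0.1385 m^2

0.1385 m^2


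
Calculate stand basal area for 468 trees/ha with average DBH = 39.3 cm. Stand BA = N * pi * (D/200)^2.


(D/200)^2 = (39.3/200)^2 = 0.1965^2 = 0.03861225
Individual BA = 3.141593 * 0.03861225 = 0.121304 m^2
Stand BA = 468 * 0.121304 = 56.7703 ≈ 56.77 m^2/ha

56.77 m^2/ha


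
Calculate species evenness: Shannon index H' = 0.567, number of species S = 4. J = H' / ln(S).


ln(4) = 1.38629
J = H' / ln(S) = 0.567 / 1.38629 = 0.409005 ≈ 0.4090

0.4090


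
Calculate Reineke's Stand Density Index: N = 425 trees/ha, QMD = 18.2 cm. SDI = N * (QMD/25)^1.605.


QMD/25 = 18.2/25 = 0.728
(0.728)^1.605 = exp(1.605 * ln(0.728)) = exp(1.605 * (-0.317454)) = exp(-0.509514) = 0.600787
SDI = 425 * 0.600787 = 255.334 ≈ 255

255


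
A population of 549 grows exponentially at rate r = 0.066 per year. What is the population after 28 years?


r*t = 0.066 * 28 = 1.848
exp(1.848) = 6.34711
N = 549 * 6.34711 = 3484.56 ≈ 3485

3485


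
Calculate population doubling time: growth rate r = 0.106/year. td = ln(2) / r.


td = ln(2) / 0.106 = 0.693147 / 0.106 = 6.53912 ≈ 6.5 years

6.5 years


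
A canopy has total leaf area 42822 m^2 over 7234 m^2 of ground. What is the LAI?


LAI = 42822 / 7234 = 5.9195 ≈ 5.92

5.92


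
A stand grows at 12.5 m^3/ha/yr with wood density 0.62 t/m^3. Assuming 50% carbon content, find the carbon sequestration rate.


C = 12.5 * 0.62 * 0.5 = 3.875 ≈ 3.88 t C/ha/yr

3.88 t C/ha/yr


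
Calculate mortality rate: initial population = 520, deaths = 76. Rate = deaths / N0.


Mortality rate = 76 / 520 = 0.146154 ≈ 0.1462

0.1462


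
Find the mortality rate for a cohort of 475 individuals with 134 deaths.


Mortality rate = 134 / 475 = 0.282105 ≈ 0.2821

0.2821


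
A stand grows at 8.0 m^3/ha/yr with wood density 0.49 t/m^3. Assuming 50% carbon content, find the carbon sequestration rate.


C = 8.0 * 0.49 * 0.5 = 1.96 t C/ha/yr

1.96 t C/ha/yr


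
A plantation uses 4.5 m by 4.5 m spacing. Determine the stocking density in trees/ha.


N = 10000 / 4.5^2 = 10000 / 20.25 = 493.827 ≈ 494 trees/ha

494 trees/ha


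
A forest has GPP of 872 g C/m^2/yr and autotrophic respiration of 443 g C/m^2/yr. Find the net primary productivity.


NPP = GPP - Ra = 872 - 443 = 429 g C/m^2/yr

429 g C/m^2/yr


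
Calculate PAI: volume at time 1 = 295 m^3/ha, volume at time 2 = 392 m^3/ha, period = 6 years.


PAI = (V2 - V1) / period = (392 - 295) / 6 = 97 / 6 = 16.1667 ≈ 16.17 m^3/ha/yr

16.17 m^3/ha/yr


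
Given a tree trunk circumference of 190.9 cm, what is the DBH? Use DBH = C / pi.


DBH = C / pi = 190.9 / 3.141593 = 60.7654 ≈ 60.77 cm

60.77 cm


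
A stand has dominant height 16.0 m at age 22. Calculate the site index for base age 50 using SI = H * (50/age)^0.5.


50/22 = 2.27273
(2.27273)^0.5 = 1.50756
SI = 16.0 * 1.50756 = 24.1210 ≈ 24.1 m

24.1 m


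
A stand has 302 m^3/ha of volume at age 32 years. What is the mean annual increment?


MAI = 302 / 32 = 9.4375 ≈ 9.44 m^3/ha/yr

9.44 m^3/ha/yr


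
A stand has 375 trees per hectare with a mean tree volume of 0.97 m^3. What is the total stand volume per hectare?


V_stand = 375 * 0.97 = 363.75 ≈ 363.8 m^3/ha

363.8 m^3/ha


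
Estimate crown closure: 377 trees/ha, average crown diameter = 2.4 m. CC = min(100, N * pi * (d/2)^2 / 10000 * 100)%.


(d/2)^2 = (2.4/2)^2 = 1.2^2 = 1.44
Crown area = 3.141593 * 1.44 = 4.52389 m^2
N * area / 10000 * 100 = 377 * 4.52389 / 10000 * 100 = 17.0551
CC = min(100, 17.0551) = 17.0551 ≈ 17.1%

17.1%


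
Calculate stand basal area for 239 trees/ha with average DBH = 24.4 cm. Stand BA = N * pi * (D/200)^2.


(D/200)^2 = (24.4/200)^2 = 0.122^2 = 0.014884
Individual BA = 3.141593 * 0.014884 = 0.0467595 m^2
Stand BA = 239 * 0.0467595 = 11.1755 ≈ 11.18 m^2/ha

11.18 m^2/ha


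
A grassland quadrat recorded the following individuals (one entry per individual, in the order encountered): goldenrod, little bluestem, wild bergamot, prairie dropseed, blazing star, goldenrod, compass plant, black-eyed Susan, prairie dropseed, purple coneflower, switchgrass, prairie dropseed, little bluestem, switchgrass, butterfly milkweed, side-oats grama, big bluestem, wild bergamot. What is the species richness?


Total individuals logged = 18
Distinct species (count of individuals): goldenrod (2), little bluestem (2), wild bergamot (2), prairie dropseed (3), blazing star (1), compass plant (1), black-eyed Susan (1), purple coneflower (1), switchgrass (2), butterfly milkweed (1), side-oats grama (1), big bluestem (1)
Species richness = number of distinct species = 12

12


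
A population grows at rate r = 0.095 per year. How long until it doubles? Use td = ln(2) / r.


td = ln(2) / 0.095 = 0.693147 / 0.095 = 7.29628 ≈ 7.3 years

7.3 years


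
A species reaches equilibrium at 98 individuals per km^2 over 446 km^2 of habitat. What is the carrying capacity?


K = 98 * 446 = 43708 individuals

43708 individuals


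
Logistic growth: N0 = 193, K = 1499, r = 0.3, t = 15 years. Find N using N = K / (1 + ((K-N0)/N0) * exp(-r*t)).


(K - N0)/N0 = (1499 - 193)/193 = 1306/193 = 6.76684
r*t = 0.3 * 15 = 4.5; exp(-4.5) = 0.0111090
6.76684 * 0.0111090 = 0.0751728
1 + 0.0751728 = 1.07517
N = 1499 / 1.07517 = 1394.20 ≈ 1394

1394


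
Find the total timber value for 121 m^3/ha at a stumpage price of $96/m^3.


Value = 121 * 96 = $11616/ha

$11616/ha


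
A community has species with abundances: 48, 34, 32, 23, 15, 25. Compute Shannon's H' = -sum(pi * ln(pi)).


Total N = 48 + 34 + 32 + 23 + 15 + 25 = 177
Per-species terms:
  p = 48/177 = 0.271186; ln(p) = -1.304950; p*ln(p) = 0.271186 * (-1.304950) = -0.353884
  p = 34/177 = 0.192090; ln(p) = -1.649791; p*ln(p) = 0.192090 * (-1.649791) = -0.316908
  p = 32/177 = 0.180791; ln(p) = -1.710414; p*ln(p) = 0.180791 * (-1.710414) = -0.309227
  p = 23/177 = 0.129944; ln(p) = -2.040652; p*ln(p) = 0.129944 * (-2.040652) = -0.265170
  p = 15/177 = 0.084746; ln(p) = -2.468097; p*ln(p) = 0.084746 * (-2.468097) = -0.209161
  p = 25/177 = 0.141243; ln(p) = -1.957273; p*ln(p) = 0.141243 * (-1.957273) = -0.276451
sum(p*ln(p)) = (-0.353884) + (-0.316908) + (-0.309227) + (-0.265170) + (-0.209161) + (-0.276451) = -1.730801
H' = -(-1.730801) = 1.730801 ≈ 1.7308

1.7308


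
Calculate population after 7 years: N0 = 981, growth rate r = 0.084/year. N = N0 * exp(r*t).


r*t = 0.084 * 7 = 0.588
exp(0.588) = 1.80038
N = 981 * 1.80038 = 1766.17 ≈ 1766

1766


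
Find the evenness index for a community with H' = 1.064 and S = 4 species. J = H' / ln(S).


ln(4) = 1.38629
J = H' / ln(S) = 1.064 / 1.38629 = 0.767516 ≈ 0.7675

0.7675


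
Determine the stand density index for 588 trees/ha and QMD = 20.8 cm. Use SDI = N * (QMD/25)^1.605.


QMD/25 = 20.8/25 = 0.832
(0.832)^1.605 = exp(1.605 * ln(0.832)) = exp(1.605 * (-0.183923)) = exp(-0.295196) = 0.744386
SDI = 588 * 0.744386 = 437.699 ≈ 438

438


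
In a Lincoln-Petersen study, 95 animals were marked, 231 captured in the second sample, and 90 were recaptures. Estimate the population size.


N = M * C / R = 95 * 231 / 90 = 21945 / 90 = 243.83 ≈ 244

244 individuals


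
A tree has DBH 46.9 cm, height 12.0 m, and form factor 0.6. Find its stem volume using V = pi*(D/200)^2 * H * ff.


(D/200)^2 = (46.9/200)^2 = 0.2345^2 = 0.05499025
BA = 3.141593 * 0.05499025 = 0.172757 m^2
V = 0.172757 * 12.0 * 0.6 = 1.24385 ≈ 1.244 m^3

1.244 m^3


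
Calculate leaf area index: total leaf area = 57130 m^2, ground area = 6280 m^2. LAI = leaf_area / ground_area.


LAI = 57130 / 6280 = 9.0971 ≈ 9.10

9.10


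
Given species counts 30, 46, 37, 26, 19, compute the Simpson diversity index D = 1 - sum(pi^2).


Total N = 30 + 46 + 37 + 26 + 19 = 158
Per-species terms:
  p = 30/158 = 0.189873; p^2 = 0.189873^2 = 0.036052
  p = 46/158 = 0.291139; p^2 = 0.291139^2 = 0.084762
  p = 37/158 = 0.234177; p^2 = 0.234177^2 = 0.054839
  p = 26/158 = 0.164557; p^2 = 0.164557^2 = 0.027079
  p = 19/158 = 0.120253; p^2 = 0.120253^2 = 0.014461
sum(p^2) = 0.036052 + 0.084762 + 0.054839 + 0.027079 + 0.014461 = 0.217193
D = 1 - 0.217193 = 0.782807 ≈ 0.7828

0.7828


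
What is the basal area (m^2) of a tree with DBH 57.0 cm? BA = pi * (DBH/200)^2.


D/200 = 57.0/200 = 0.285 m
(D/200)^2 = 0.285^2 = 0.081225
BA = 3.141593 * 0.081225 = 0.255176 ≈ 0.2552 m^2

0.2552 m^2


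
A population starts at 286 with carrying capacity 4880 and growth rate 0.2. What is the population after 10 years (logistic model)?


(K - N0)/N0 = (4880 - 286)/286 = 4594/286 = 16.0629
r*t = 0.2 * 10 = 2; exp(-2) = 0.135335
16.0629 * 0.135335 = 2.17387
1 + 2.17387 = 3.17387
N = 4880 / 3.17387 = 1537.56 ≈ 1538

1538


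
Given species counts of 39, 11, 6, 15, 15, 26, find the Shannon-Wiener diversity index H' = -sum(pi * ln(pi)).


Total N = 39 + 11 + 6 + 15 + 15 + 26 = 112
Per-species terms:
  p = 39/112 = 0.348214; ln(p) = -1.054938; p*ln(p) = 0.348214 * (-1.054938) = -0.367344
  p = 11/112 = 0.098214; ln(p) = -2.320607; p*ln(p) = 0.098214 * (-2.320607) = -0.227916
  p = 6/112 = 0.053571; ln(p) = -2.926747; p*ln(p) = 0.053571 * (-2.926747) = -0.156789
  p = 15/112 = 0.133929; ln(p) = -2.010445; p*ln(p) = 0.133929 * (-2.010445) = -0.269257
  p = 15/112 = 0.133929; ln(p) = -2.010445; p*ln(p) = 0.133929 * (-2.010445) = -0.269257
  p = 26/112 = 0.232143; ln(p) = -1.460402; p*ln(p) = 0.232143 * (-1.460402) = -0.339022
sum(p*ln(p)) = (-0.367344) + (-0.227916) + (-0.156789) + (-0.269257) + (-0.269257) + (-0.339022) = -1.629585
H' = -(-1.629585) = 1.629585 ≈ 1.6296

1.6296


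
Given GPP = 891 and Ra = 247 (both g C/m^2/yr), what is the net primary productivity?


NPP = GPP - Ra = 891 - 247 = 644 g C/m^2/yr

644 g C/m^2/yr


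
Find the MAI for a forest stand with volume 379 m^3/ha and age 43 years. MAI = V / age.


MAI = 379 / 43 = 8.8140 ≈ 8.81 m^3/ha/yr

8.81 m^3/ha/yr


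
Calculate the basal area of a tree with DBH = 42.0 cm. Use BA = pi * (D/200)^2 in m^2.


D/200 = 42.0/200 = 0.21 m
(D/200)^2 = 0.21^2 = 0.0441
BA = 3.141593 * 0.0441 = 0.138544 ≈ 0.1385 m^2

0.1385 m^2


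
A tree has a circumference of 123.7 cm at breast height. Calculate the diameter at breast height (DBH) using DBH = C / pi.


DBH = C / pi = 123.7 / 3.141593 = 39.3749 ≈ 39.37 cm

39.37 cm


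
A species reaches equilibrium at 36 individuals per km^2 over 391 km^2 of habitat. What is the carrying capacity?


K = 36 * 391 = 14076 individuals

14076 individuals


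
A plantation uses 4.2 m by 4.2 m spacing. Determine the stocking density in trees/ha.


N = 10000 / 4.2^2 = 10000 / 17.64 = 566.893 ≈ 567 trees/ha

567 trees/ha


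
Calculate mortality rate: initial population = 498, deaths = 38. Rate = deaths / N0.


Mortality rate = 38 / 498 = 0.076305 ≈ 0.0763

0.0763


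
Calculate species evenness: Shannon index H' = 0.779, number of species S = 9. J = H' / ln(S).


ln(9) = 2.19722
J = H' / ln(S) = 0.779 / 2.19722 = 0.354539 ≈ 0.3545

0.3545


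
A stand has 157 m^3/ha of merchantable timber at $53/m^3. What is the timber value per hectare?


Value = 157 * 53 = $8321/ha

$8321/ha


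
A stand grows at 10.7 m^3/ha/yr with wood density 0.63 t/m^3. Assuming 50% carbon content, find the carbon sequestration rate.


C = 10.7 * 0.63 * 0.5 = 3.3705 ≈ 3.37 t C/ha/yr

3.37 t C/ha/yr


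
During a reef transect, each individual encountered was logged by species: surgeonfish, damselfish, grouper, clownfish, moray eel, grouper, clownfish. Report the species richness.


Total individuals logged = 7
Distinct species (count of individuals): surgeonfish (1), damselfish (1), grouper (2), clownfish (2), moray eel (1)
Species richness = number of distinct species = 5

5


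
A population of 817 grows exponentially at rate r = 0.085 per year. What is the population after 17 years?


r*t = 0.085 * 17 = 1.445
exp(1.445) = 4.24185
N = 817 * 4.24185 = 3465.59 ≈ 3466

3466


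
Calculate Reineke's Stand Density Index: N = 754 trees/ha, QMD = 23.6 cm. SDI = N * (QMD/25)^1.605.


QMD/25 = 23.6/25 = 0.944
(0.944)^1.605 = exp(1.605 * ln(0.944)) = exp(1.605 * (-0.0576291)) = exp(-0.0924947) = 0.911654
SDI = 754 * 0.911654 = 687.387 ≈ 687

687


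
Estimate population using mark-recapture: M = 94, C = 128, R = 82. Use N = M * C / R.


N = M * C / R = 94 * 128 / 82 = 12032 / 82 = 146.73 ≈ 147

147 individuals


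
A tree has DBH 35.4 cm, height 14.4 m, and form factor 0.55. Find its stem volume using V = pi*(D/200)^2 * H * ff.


(D/200)^2 = (35.4/200)^2 = 0.177^2 = 0.031329
BA = 3.141593 * 0.031329 = 0.0984230 m^2
V = 0.0984230 * 14.4 * 0.55 = 0.779510 ≈ 0.780 m^3

0.780 m^3


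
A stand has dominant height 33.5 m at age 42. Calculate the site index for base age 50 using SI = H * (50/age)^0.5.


50/42 = 1.19048
(1.19048)^0.5 = 1.09109
SI = 33.5 * 1.09109 = 36.5515 ≈ 36.6 m

36.6 m


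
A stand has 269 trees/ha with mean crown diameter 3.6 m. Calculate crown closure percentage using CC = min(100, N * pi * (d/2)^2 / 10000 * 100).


(d/2)^2 = (3.6/2)^2 = 1.8^2 = 3.24
Crown area = 3.141593 * 3.24 = 10.1788 m^2
N * area / 10000 * 100 = 269 * 10.1788 / 10000 * 100 = 27.3810
CC = min(100, 27.3810) = 27.3810 ≈ 27.4%

27.4%


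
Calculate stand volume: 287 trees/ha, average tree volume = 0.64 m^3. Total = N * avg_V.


V_stand = 287 * 0.64 = 183.68 ≈ 183.7 m^3/ha

183.7 m^3/ha


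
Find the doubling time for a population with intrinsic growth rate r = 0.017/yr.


td = ln(2) / 0.017 = 0.693147 / 0.017 = 40.7734 ≈ 40.8 years

40.8 years


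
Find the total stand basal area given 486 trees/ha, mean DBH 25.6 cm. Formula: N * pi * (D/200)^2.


(D/200)^2 = (25.6/200)^2 = 0.128^2 = 0.016384
Individual BA = 3.141593 * 0.016384 = 0.0514719 m^2
Stand BA = 486 * 0.0514719 = 25.0153 ≈ 25.02 m^2/ha

25.02 m^2/ha


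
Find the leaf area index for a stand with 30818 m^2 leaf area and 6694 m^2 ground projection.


LAI = 30818 / 6694 = 4.6038 ≈ 4.60

4.60


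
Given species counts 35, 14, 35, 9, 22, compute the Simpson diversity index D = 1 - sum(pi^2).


Total N = 35 + 14 + 35 + 9 + 22 = 115
Per-species terms:
  p = 35/115 = 0.304348; p^2 = 0.304348^2 = 0.092628
  p = 14/115 = 0.121739; p^2 = 0.121739^2 = 0.014820
  p = 35/115 = 0.304348; p^2 = 0.304348^2 = 0.092628
  p = 9/115 = 0.078261; p^2 = 0.078261^2 = 0.006125
  p = 22/115 = 0.191304; p^2 = 0.191304^2 = 0.036597
sum(p^2) = 0.092628 + 0.014820 + 0.092628 + 0.006125 + 0.036597 = 0.242798
D = 1 - 0.242798 = 0.757202 ≈ 0.7572

0.7572


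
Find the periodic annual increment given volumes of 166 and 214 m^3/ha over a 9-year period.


PAI = (V2 - V1) / period = (214 - 166) / 9 = 48 / 9 = 5.3333 ≈ 5.33 m^3/ha/yr

5.33 m^3/ha/yr


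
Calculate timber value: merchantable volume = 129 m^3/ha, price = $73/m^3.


Value = 129 * 73 = $9417/ha

$9417/ha


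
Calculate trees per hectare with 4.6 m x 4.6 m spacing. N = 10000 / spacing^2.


N = 10000 / 4.6^2 = 10000 / 21.16 = 472.590 ≈ 473 trees/ha

473 trees/ha


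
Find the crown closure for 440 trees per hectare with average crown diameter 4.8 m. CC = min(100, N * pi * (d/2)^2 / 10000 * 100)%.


(d/2)^2 = (4.8/2)^2 = 2.4^2 = 5.76
Crown area = 3.141593 * 5.76 = 18.0956 m^2
N * area / 10000 * 100 = 440 * 18.0956 / 10000 * 100 = 79.6206
CC = min(100, 79.6206) = 79.6206 ≈ 79.6%

79.6%


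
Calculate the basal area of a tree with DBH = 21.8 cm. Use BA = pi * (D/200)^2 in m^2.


D/200 = 21.8/200 = 0.109 m
(D/200)^2 = 0.109^2 = 0.011881
BA = 3.141593 * 0.011881 = 0.0373253 ≈ 0.0373 m^2

0.0373 m^2


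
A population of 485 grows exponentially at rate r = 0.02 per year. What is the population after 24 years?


r*t = 0.02 * 24 = 0.48
exp(0.48) = 1.61607
N = 485 * 1.61607 = 783.794 ≈ 784

784


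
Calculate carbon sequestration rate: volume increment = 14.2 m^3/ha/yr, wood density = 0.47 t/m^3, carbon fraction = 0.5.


C = 14.2 * 0.47 * 0.5 = 3.337 ≈ 3.34 t C/ha/yr

3.34 t C/ha/yr


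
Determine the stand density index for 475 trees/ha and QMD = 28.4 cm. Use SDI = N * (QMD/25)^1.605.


QMD/25 = 28.4/25 = 1.136
(1.136)^1.605 = exp(1.605 * ln(1.136)) = exp(1.605 * 0.127513) = exp(0.204658) = 1.22711
SDI = 475 * 1.22711 = 582.877 ≈ 583

583


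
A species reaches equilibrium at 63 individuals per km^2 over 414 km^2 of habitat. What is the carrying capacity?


K = 63 * 414 = 26082 individuals

26082 individuals


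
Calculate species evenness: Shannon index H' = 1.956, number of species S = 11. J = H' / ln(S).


ln(11) = 2.39790
J = H' / ln(S) = 1.956 / 2.39790 = 0.815714 ≈ 0.8157

0.8157


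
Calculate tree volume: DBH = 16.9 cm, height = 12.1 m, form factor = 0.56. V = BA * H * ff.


(D/200)^2 = (16.9/200)^2 = 0.0845^2 = 0.00714025
BA = 3.141593 * 0.00714025 = 0.0224318 m^2
V = 0.0224318 * 12.1 * 0.56 = 0.151998 ≈ 0.152 m^3

0.152 m^3


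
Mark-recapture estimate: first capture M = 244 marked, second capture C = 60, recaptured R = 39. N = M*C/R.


N = M * C / R = 244 * 60 / 39 = 14640 / 39 = 375.38 ≈ 375

375 individuals


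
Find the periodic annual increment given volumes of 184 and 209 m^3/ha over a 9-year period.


PAI = (V2 - V1) / period = (209 - 184) / 9 = 25 / 9 = 2.7778 ≈ 2.78 m^3/ha/yr

2.78 m^3/ha/yr


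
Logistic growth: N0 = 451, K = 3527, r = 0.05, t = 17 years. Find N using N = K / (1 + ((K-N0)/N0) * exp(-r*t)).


(K - N0)/N0 = (3527 - 451)/451 = 3076/451 = 6.82040
r*t = 0.05 * 17 = 0.85; exp(-0.85) = 0.427415
6.82040 * 0.427415 = 2.91514
1 + 2.91514 = 3.91514
N = 3527 / 3.91514 = 900.862 ≈ 901

901


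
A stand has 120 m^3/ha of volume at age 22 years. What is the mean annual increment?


MAI = 120 / 22 = 5.4545 ≈ 5.45 m^3/ha/yr

5.45 m^3/ha/yr


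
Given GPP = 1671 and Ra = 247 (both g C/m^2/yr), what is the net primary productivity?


NPP = GPP - Ra = 1671 - 247 = 1424 g C/m^2/yr

1424 g C/m^2/yr


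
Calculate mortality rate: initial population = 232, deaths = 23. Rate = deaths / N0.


Mortality rate = 23 / 232 = 0.099138 ≈ 0.0991

0.0991


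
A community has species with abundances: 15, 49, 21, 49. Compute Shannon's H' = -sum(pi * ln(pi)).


Total N = 15 + 49 + 21 + 49 = 134
Per-species terms:
  p = 15/134 = 0.111940; ln(p) = -2.189792; p*ln(p) = 0.111940 * (-2.189792) = -0.245125
  p = 49/134 = 0.365672; ln(p) = -1.006019; p*ln(p) = 0.365672 * (-1.006019) = -0.367873
  p = 21/134 = 0.156716; ln(p) = -1.853320; p*ln(p) = 0.156716 * (-1.853320) = -0.290445
  p = 49/134 = 0.365672; ln(p) = -1.006019; p*ln(p) = 0.365672 * (-1.006019) = -0.367873
sum(p*ln(p)) = (-0.245125) + (-0.367873) + (-0.290445) + (-0.367873) = -1.271316
H' = -(-1.271316) = 1.271316 ≈ 1.2713

1.2713


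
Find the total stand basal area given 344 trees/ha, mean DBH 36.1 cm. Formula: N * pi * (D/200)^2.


(D/200)^2 = (36.1/200)^2 = 0.1805^2 = 0.03258025
Individual BA = 3.141593 * 0.03258025 = 0.102354 m^2
Stand BA = 344 * 0.102354 = 35.2098 ≈ 35.21 m^2/ha

35.21 m^2/ha


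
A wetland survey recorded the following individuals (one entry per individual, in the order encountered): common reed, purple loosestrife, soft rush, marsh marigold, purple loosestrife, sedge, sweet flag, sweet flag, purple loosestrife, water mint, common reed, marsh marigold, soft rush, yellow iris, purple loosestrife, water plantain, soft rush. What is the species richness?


Total individuals logged = 17
Distinct species (count of individuals): common reed (2), purple loosestrife (4), soft rush (3), marsh marigold (2), sedge (1), sweet flag (2), water mint (1), yellow iris (1), water plantain (1)
Species richness = number of distinct species = 9

9


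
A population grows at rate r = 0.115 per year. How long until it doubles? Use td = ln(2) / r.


td = ln(2) / 0.115 = 0.693147 / 0.115 = 6.02737 ≈ 6.0 years

6.0 years


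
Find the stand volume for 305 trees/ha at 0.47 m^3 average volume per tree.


V_stand = 305 * 0.47 = 143.35 ≈ 143.4 m^3/ha

143.4 m^3/ha


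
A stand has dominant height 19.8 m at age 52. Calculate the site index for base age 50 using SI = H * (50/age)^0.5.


50/52 = 0.961538
(0.961538)^0.5 = 0.980580
SI = 19.8 * 0.980580 = 19.4155 ≈ 19.4 m

19.4 m


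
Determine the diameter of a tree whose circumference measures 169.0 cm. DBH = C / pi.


DBH = C / pi = 169.0 / 3.141593 = 53.7944 ≈ 53.79 cm

53.79 cm


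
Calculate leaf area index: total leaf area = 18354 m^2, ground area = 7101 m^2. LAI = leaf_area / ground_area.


LAI = 18354 / 7101 = 2.5847 ≈ 2.58

2.58


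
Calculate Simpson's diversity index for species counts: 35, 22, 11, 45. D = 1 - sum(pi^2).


Total N = 35 + 22 + 11 + 45 = 113
Per-species terms:
  p = 35/113 = 0.309735; p^2 = 0.309735^2 = 0.095936
  p = 22/113 = 0.194690; p^2 = 0.194690^2 = 0.037904
  p = 11/113 = 0.097345; p^2 = 0.097345^2 = 0.009476
  p = 45/113 = 0.398230; p^2 = 0.398230^2 = 0.158587
sum(p^2) = 0.095936 + 0.037904 + 0.009476 + 0.158587 = 0.301903
D = 1 - 0.301903 = 0.698097 ≈ 0.6981

0.6981


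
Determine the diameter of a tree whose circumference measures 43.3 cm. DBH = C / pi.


DBH = C / pi = 43.3 / 3.141593 = 13.7828 ≈ 13.78 cm

13.78 cm


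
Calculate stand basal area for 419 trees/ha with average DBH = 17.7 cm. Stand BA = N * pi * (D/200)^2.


(D/200)^2 = (17.7/200)^2 = 0.0885^2 = 0.00783225
Individual BA = 3.141593 * 0.00783225 = 0.0246057 m^2
Stand BA = 419 * 0.0246057 = 10.3098 ≈ 10.31 m^2/ha

10.31 m^2/ha


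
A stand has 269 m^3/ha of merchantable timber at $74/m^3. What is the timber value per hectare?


Value = 269 * 74 = $19906/ha

$19906/ha


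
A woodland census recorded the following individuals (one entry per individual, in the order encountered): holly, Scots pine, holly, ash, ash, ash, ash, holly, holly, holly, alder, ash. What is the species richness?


Total individuals logged = 12
Distinct species (count of individuals): holly (5), Scots pine (1), ash (5), alder (1)
Species richness = number of distinct species = 4

4


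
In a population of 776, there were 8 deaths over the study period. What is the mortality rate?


Mortality rate = 8 / 776 = 0.010309 ≈ 0.0103

0.0103


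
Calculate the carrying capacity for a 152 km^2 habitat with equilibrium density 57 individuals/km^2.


K = 57 * 152 = 8664 individuals

8664 individuals


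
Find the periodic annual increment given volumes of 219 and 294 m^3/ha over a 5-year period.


PAI = (V2 - V1) / period = (294 - 219) / 5 = 75 / 5 = 15.00 m^3/ha/yr

15.00 m^3/ha/yr


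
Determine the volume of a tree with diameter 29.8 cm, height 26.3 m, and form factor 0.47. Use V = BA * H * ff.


(D/200)^2 = (29.8/200)^2 = 0.149^2 = 0.022201
BA = 3.141593 * 0.022201 = 0.0697465 m^2
V = 0.0697465 * 26.3 * 0.47 = 0.862136 ≈ 0.862 m^3

0.862 m^3


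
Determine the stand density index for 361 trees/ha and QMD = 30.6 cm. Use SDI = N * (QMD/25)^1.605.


QMD/25 = 30.6/25 = 1.224
(1.224)^1.605 = exp(1.605 * ln(1.224)) = exp(1.605 * 0.202124) = exp(0.324409) = 1.38321
SDI = 361 * 1.38321 = 499.339 ≈ 499

499


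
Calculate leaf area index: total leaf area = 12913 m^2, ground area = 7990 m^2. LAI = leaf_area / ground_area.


LAI = 12913 / 7990 = 1.6161 ≈ 1.62

1.62


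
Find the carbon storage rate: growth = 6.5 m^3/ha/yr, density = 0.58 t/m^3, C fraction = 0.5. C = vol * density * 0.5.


C = 6.5 * 0.58 * 0.5 = 1.885 ≈ 1.89 t C/ha/yr

1.89 t C/ha/yr


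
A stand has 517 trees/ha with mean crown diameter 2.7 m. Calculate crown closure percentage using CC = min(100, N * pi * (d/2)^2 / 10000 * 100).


(d/2)^2 = (2.7/2)^2 = 1.35^2 = 1.8225
Crown area = 3.141593 * 1.8225 = 5.72555 m^2
N * area / 10000 * 100 = 517 * 5.72555 / 10000 * 100 = 29.6011
CC = min(100, 29.6011) = 29.6011 ≈ 29.6%

29.6%


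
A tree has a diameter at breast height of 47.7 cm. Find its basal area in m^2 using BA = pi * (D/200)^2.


D/200 = 47.7/200 = 0.2385 m
(D/200)^2 = 0.2385^2 = 0.05688225
BA = 3.141593 * 0.05688225 = 0.178701 ≈ 0.1787 m^2

0.1787 m^2


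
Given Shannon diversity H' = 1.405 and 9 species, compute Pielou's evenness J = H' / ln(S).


ln(9) = 2.19722
J = H' / ln(S) = 1.405 / 2.19722 = 0.639444 ≈ 0.6394

0.6394


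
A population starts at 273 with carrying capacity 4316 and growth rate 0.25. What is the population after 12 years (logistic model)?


(K - N0)/N0 = (4316 - 273)/273 = 4043/273 = 14.8095
r*t = 0.25 * 12 = 3; exp(-3) = 0.0497871
14.8095 * 0.0497871 = 0.737322
1 + 0.737322 = 1.73732
N = 4316 / 1.73732 = 2484.29 ≈ 2484

2484


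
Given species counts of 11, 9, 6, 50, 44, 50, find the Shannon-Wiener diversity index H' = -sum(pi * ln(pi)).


Total N = 11 + 9 + 6 + 50 + 44 + 50 = 170
Per-species terms:
  p = 11/170 = 0.064706; ln(p) = -2.737901; p*ln(p) = 0.064706 * (-2.737901) = -0.177159
  p = 9/170 = 0.052941; ln(p) = -2.938577; p*ln(p) = 0.052941 * (-2.938577) = -0.155571
  p = 6/170 = 0.035294; ln(p) = -3.344042; p*ln(p) = 0.035294 * (-3.344042) = -0.118025
  p = 50/170 = 0.294118; ln(p) = -1.223774; p*ln(p) = 0.294118 * (-1.223774) = -0.359934
  p = 44/170 = 0.258824; ln(p) = -1.351607; p*ln(p) = 0.258824 * (-1.351607) = -0.349828
  p = 50/170 = 0.294118; ln(p) = -1.223774; p*ln(p) = 0.294118 * (-1.223774) = -0.359934
sum(p*ln(p)) = (-0.177159) + (-0.155571) + (-0.118025) + (-0.359934) + (-0.349828) + (-0.359934) = -1.520451
H' = -(-1.520451) = 1.520451 ≈ 1.5205

1.5205


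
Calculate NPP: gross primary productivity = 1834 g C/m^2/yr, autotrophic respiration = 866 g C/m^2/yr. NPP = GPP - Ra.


NPP = GPP - Ra = 1834 - 866 = 968 g C/m^2/yr

968 g C/m^2/yr


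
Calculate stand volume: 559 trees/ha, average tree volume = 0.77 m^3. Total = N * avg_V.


V_stand = 559 * 0.77 = 430.43 ≈ 430.4 m^3/ha

430.4 m^3/ha


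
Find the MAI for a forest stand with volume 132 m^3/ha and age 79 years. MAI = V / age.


MAI = 132 / 79 = 1.6709 ≈ 1.67 m^3/ha/yr

1.67 m^3/ha/yr


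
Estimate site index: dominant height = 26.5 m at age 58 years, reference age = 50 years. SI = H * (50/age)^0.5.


50/58 = 0.862069
(0.862069)^0.5 = 0.928477
SI = 26.5 * 0.928477 = 24.6046 ≈ 24.6 m

24.6 m


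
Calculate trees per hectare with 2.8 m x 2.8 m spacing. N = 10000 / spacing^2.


N = 10000 / 2.8^2 = 10000 / 7.84 = 1275.51 ≈ 1276 trees/ha

1276 trees/ha


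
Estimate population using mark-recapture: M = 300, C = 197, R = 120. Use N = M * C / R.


N = M * C / R = 300 * 197 / 120 = 59100 / 120 = 492.50 ≈ 493

493 individuals


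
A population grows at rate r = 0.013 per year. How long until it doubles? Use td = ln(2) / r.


td = ln(2) / 0.013 = 0.693147 / 0.013 = 53.3190 ≈ 53.3 years

53.3 years


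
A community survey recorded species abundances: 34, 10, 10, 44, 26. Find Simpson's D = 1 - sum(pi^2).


Total N = 34 + 10 + 10 + 44 + 26 = 124
Per-species terms:
  p = 34/124 = 0.274194; p^2 = 0.274194^2 = 0.075182
  p = 10/124 = 0.080645; p^2 = 0.080645^2 = 0.006504
  p = 10/124 = 0.080645; p^2 = 0.080645^2 = 0.006504
  p = 44/124 = 0.354839; p^2 = 0.354839^2 = 0.125911
  p = 26/124 = 0.209677; p^2 = 0.209677^2 = 0.043964
sum(p^2) = 0.075182 + 0.006504 + 0.006504 + 0.125911 + 0.043964 = 0.258065
D = 1 - 0.258065 = 0.741935 ≈ 0.7419

0.7419


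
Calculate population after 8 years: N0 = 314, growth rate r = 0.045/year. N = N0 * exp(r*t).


r*t = 0.045 * 8 = 0.36
exp(0.36) = 1.43333
N = 314 * 1.43333 = 450.066 ≈ 450

450


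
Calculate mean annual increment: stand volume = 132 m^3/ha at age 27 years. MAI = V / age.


MAI = 132 / 27 = 4.8889 ≈ 4.89 m^3/ha/yr

4.89 m^3/ha/yr


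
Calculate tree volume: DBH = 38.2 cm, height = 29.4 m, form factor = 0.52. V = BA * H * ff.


(D/200)^2 = (38.2/200)^2 = 0.191^2 = 0.036481
BA = 3.141593 * 0.036481 = 0.114608 m^2
V = 0.114608 * 29.4 * 0.52 = 1.75213 ≈ 1.752 m^3

1.752 m^3


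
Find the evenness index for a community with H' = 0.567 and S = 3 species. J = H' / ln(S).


ln(3) = 1.09861
J = H' / ln(S) = 0.567 / 1.09861 = 0.516107 ≈ 0.5161

0.5161


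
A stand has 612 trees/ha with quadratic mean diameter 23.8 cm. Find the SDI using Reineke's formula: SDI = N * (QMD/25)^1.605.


QMD/25 = 23.8/25 = 0.952
(0.952)^1.605 = exp(1.605 * ln(0.952)) = exp(1.605 * (-0.0491902)) = exp(-0.0789503) = 0.924086
SDI = 612 * 0.924086 = 565.541 ≈ 566

566


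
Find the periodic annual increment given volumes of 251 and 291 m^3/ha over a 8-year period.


PAI = (V2 - V1) / period = (291 - 251) / 8 = 40 / 8 = 5.00 m^3/ha/yr

5.00 m^3/ha/yr


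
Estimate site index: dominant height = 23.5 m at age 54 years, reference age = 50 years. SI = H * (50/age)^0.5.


50/54 = 0.925926
(0.925926)^0.5 = 0.962250
SI = 23.5 * 0.962250 = 22.6129 ≈ 22.6 m

22.6 m


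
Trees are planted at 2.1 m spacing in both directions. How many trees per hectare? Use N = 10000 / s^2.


N = 10000 / 2.1^2 = 10000 / 4.41 = 2267.57 ≈ 2268 trees/ha

2268 trees/ha


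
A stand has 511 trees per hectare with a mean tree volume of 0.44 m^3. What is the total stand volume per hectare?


V_stand = 511 * 0.44 = 224.84 ≈ 224.8 m^3/ha

224.8 m^3/ha


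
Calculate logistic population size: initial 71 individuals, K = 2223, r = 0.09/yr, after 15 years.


(K - N0)/N0 = (2223 - 71)/71 = 2152/71 = 30.3099
r*t = 0.09 * 15 = 1.35; exp(-1.35) = 0.259240
30.3099 * 0.259240 = 7.85754
1 + 7.85754 = 8.85754
N = 2223 / 8.85754 = 250.973 ≈ 251

251


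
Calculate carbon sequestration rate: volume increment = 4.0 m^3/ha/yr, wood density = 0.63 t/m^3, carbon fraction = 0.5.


C = 4.0 * 0.63 * 0.5 = 1.26 t C/ha/yr

1.26 t C/ha/yr


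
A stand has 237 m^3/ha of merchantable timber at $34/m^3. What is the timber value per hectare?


Value = 237 * 34 = $8058/ha

$8058/ha


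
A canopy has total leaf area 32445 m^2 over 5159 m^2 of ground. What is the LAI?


LAI = 32445 / 5159 = 6.2890 ≈ 6.29

6.29


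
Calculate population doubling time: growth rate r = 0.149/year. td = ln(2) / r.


td = ln(2) / 0.149 = 0.693147 / 0.149 = 4.65199 ≈ 4.7 years

4.7 years


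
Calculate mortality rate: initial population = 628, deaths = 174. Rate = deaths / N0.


Mortality rate = 174 / 628 = 0.277070 ≈ 0.2771

0.2771


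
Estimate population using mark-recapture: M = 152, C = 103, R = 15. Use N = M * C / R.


N = M * C / R = 152 * 103 / 15 = 15656 / 15 = 1043.73 ≈ 1044

1044 individuals


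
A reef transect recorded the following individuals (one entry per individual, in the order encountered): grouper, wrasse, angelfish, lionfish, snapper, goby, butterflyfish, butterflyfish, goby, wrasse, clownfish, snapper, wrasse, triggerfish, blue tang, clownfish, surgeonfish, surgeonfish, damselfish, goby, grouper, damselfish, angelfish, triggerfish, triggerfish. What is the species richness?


Total individuals logged = 25
Distinct species (count of individuals): grouper (2), wrasse (3), angelfish (2), lionfish (1), snapper (2), goby (3), butterflyfish (2), clownfish (2), triggerfish (3), blue tang (1), surgeonfish (2), damselfish (2)
Species richness = number of distinct species = 12

12


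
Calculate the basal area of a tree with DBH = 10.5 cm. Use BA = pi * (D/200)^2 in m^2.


D/200 = 10.5/200 = 0.0525 m
(D/200)^2 = 0.0525^2 = 0.00275625
BA = 3.141593 * 0.00275625 = 0.00865902 ≈ 0.0087 m^2

0.0087 m^2


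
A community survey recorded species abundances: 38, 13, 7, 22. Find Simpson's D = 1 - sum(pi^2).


Total N = 38 + 13 + 7 + 22 = 80
Per-species terms:
  p = 38/80 = 0.475000; p^2 = 0.475000^2 = 0.225625
  p = 13/80 = 0.162500; p^2 = 0.162500^2 = 0.026406
  p = 7/80 = 0.087500; p^2 = 0.087500^2 = 0.007656
  p = 22/80 = 0.275000; p^2 = 0.275000^2 = 0.075625
sum(p^2) = 0.225625 + 0.026406 + 0.007656 + 0.075625 = 0.335312
D = 1 - 0.335312 = 0.664688 ≈ 0.6647

0.6647


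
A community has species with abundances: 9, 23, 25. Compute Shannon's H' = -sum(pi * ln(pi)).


Total N = 9 + 23 + 25 = 57
Per-species terms:
  p = 9/57 = 0.157895; ln(p) = -1.845825; p*ln(p) = 0.157895 * (-1.845825) = -0.291447
  p = 23/57 = 0.403509; ln(p) = -0.907556; p*ln(p) = 0.403509 * (-0.907556) = -0.366207
  p = 25/57 = 0.438596; ln(p) = -0.824177; p*ln(p) = 0.438596 * (-0.824177) = -0.361481
sum(p*ln(p)) = (-0.291447) + (-0.366207) + (-0.361481) = -1.019135
H' = -(-1.019135) = 1.019135 ≈ 1.0191

1.0191


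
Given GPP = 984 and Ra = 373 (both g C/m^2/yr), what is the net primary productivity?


NPP = GPP - Ra = 984 - 373 = 611 g C/m^2/yr

611 g C/m^2/yr


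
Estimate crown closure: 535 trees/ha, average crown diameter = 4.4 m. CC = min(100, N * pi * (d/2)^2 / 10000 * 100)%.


(d/2)^2 = (4.4/2)^2 = 2.2^2 = 4.84
Crown area = 3.141593 * 4.84 = 15.2053 m^2
N * area / 10000 * 100 = 535 * 15.2053 / 10000 * 100 = 81.3484
CC = min(100, 81.3484) = 81.3484 ≈ 81.3%

81.3%
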